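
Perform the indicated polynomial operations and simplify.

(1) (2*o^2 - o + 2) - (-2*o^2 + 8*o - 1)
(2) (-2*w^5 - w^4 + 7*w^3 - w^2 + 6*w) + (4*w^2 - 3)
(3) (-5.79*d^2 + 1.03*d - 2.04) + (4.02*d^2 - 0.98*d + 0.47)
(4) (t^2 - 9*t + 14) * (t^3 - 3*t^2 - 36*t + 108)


(1) = 4*o^2 - 9*o + 3
(2) = -2*w^5 - w^4 + 7*w^3 + 3*w^2 + 6*w - 3
(3) = -1.77*d^2 + 0.05*d - 1.57
(4) = t^5 - 12*t^4 + 5*t^3 + 390*t^2 - 1476*t + 1512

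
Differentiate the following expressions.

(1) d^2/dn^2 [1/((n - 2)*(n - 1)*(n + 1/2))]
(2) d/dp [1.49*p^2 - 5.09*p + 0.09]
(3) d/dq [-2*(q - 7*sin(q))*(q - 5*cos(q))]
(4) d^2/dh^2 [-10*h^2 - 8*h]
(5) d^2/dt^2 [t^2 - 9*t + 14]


(1) = 4*(24*n^4 - 80*n^3 + 81*n^2 - 27*n + 11)/(8*n^9 - 60*n^8 + 162*n^7 - 161*n^6 - 39*n^5 + 159*n^4 - 35*n^3 - 54*n^2 + 12*n + 8)
(2) = 2.98*p - 5.09
(3) = -2*(q - 7*sin(q))*(5*sin(q) + 1) + 2*(q - 5*cos(q))*(7*cos(q) - 1)
(4) = -20
(5) = 2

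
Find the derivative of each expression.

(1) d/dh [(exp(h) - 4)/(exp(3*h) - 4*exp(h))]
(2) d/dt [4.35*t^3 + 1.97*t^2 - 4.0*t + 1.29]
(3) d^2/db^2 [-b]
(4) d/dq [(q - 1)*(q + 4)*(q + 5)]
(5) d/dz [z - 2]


(1) = 2*(-exp(3*h) + 6*exp(2*h) - 8)*exp(-h)/(exp(4*h) - 8*exp(2*h) + 16)
(2) = 13.05*t^2 + 3.94*t - 4.0
(3) = 0
(4) = 3*q^2 + 16*q + 11
(5) = 1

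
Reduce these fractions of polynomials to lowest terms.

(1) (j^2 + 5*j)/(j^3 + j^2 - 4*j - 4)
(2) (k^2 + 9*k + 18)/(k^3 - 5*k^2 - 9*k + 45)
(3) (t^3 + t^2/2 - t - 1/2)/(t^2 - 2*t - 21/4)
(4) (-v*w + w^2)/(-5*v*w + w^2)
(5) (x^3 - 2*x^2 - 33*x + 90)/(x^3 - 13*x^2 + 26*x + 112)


(1) = (j^2 + 5*j)/(j^3 + j^2 - 4*j - 4)
(2) = (k + 6)/(k^2 - 8*k + 15)
(3) = (4*t^3 + 2*t^2 - 4*t - 2)/(4*t^2 - 8*t - 21)
(4) = (v - w)/(5*v - w)
(5) = (x^3 - 2*x^2 - 33*x + 90)/(x^3 - 13*x^2 + 26*x + 112)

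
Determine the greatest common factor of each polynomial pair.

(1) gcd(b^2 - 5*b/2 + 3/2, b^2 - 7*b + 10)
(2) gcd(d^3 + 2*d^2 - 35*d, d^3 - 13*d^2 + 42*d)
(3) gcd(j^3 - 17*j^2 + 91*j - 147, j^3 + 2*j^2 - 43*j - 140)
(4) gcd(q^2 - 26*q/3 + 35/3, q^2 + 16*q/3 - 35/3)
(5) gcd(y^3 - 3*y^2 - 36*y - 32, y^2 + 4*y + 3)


(1) = gcd((b - 3/2)*(b - 1), (b - 5)*(b - 2)) = 1
(2) = gcd(d*(d - 5)*(d + 7), d*(d - 7)*(d - 6)) = d
(3) = j - 7
(4) = gcd((q - 7)*(q - 5/3), (q - 5/3)*(q + 7)) = q - 5/3
(5) = y + 1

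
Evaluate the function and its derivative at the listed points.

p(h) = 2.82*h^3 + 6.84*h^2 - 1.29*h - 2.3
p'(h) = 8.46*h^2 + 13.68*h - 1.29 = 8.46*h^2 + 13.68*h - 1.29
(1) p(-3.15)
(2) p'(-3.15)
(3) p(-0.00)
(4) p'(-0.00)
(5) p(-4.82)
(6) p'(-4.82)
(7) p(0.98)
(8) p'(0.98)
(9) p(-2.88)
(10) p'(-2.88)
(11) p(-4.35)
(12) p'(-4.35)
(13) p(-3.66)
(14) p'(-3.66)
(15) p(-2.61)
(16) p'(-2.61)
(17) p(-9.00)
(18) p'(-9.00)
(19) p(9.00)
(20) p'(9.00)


(1) = -18.51
(2) = 39.56
(3) = -2.30
(4) = -1.29
(5) = -152.96
(6) = 129.32
(7) = 5.66
(8) = 20.24
(9) = -9.21
(10) = 29.48
(11) = -99.38
(12) = 99.29
(13) = -44.21
(14) = 61.97
(15) = -2.48
(16) = 20.64
(17) = -1492.43
(18) = 560.85
(19) = 2595.91
(20) = 807.09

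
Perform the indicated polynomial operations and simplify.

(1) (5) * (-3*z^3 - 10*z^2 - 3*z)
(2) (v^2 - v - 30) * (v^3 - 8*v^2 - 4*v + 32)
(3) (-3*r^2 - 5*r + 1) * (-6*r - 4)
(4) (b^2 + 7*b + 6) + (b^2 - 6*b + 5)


(1) = -15*z^3 - 50*z^2 - 15*z
(2) = v^5 - 9*v^4 - 26*v^3 + 276*v^2 + 88*v - 960
(3) = 18*r^3 + 42*r^2 + 14*r - 4
(4) = 2*b^2 + b + 11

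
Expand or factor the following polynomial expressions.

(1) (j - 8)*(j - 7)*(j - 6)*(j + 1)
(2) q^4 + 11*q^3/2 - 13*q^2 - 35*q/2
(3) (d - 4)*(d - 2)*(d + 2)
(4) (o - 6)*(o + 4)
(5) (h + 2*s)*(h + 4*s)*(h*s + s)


(1) = j^4 - 20*j^3 + 125*j^2 - 190*j - 336
(2) = q*(q - 5/2)*(q + 1)*(q + 7)
(3) = d^3 - 4*d^2 - 4*d + 16
(4) = o^2 - 2*o - 24
(5) = h^3*s + 6*h^2*s^2 + h^2*s + 8*h*s^3 + 6*h*s^2 + 8*s^3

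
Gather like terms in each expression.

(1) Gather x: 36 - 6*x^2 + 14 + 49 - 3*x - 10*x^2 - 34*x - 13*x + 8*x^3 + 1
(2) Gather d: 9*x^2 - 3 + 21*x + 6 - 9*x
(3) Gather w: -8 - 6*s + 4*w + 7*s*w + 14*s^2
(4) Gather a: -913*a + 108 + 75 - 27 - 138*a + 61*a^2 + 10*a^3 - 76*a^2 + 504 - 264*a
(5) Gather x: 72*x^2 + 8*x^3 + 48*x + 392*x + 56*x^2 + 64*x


(1) = 8*x^3 - 16*x^2 - 50*x + 100
(2) = 9*x^2 + 12*x + 3
(3) = 14*s^2 - 6*s + w*(7*s + 4) - 8
(4) = 10*a^3 - 15*a^2 - 1315*a + 660
(5) = 8*x^3 + 128*x^2 + 504*x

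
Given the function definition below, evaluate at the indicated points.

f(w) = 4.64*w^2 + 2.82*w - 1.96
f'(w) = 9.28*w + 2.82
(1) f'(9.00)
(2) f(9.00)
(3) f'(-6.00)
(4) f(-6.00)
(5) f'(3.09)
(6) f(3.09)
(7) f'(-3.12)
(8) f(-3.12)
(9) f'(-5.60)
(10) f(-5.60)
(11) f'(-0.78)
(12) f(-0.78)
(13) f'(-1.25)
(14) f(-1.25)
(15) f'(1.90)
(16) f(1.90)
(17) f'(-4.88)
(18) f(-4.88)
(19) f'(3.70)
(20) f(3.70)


(1) = 86.34
(2) = 399.26
(3) = -52.86
(4) = 148.16
(5) = 31.50
(6) = 51.06
(7) = -26.13
(8) = 34.41
(9) = -49.15
(10) = 127.76
(11) = -4.42
(12) = -1.34
(13) = -8.78
(14) = 1.76
(15) = 20.45
(16) = 20.15
(17) = -42.47
(18) = 94.78
(19) = 37.16
(20) = 72.00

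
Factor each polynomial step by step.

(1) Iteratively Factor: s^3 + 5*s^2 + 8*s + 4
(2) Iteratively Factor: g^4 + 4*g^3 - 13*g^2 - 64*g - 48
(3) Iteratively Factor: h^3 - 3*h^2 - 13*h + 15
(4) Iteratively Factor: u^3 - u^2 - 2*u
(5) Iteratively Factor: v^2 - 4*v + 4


(1) = (s + 1)*(s^2 + 4*s + 4) = (s + 1)*(s + 2)*(s + 2)
(2) = (g + 1)*(g^3 + 3*g^2 - 16*g - 48) = (g + 1)*(g + 4)*(g^2 - g - 12) = (g - 4)*(g + 1)*(g + 4)*(g + 3)
(3) = (h - 5)*(h^2 + 2*h - 3) = (h - 5)*(h - 1)*(h + 3)
(4) = (u)*(u^2 - u - 2) = u*(u - 2)*(u + 1)
(5) = (v - 2)*(v - 2)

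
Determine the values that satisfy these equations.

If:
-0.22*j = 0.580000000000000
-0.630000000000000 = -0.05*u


Then:
j = -2.64
u = 12.60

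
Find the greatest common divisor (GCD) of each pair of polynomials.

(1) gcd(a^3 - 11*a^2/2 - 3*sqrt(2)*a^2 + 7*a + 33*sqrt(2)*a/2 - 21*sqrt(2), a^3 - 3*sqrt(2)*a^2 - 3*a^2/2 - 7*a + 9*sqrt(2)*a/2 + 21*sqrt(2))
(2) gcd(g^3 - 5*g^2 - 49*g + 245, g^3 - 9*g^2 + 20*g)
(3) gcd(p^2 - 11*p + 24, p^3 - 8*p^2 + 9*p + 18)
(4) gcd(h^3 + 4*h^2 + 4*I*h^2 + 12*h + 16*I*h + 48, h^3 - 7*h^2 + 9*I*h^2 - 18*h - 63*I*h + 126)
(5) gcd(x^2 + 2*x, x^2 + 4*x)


(1) = gcd((a - 7/2)*(a - 2)*(a - 3*sqrt(2)), (a - 7/2)*(a + 2)*(a - 3*sqrt(2))) = a^2 + a*(-3*sqrt(2) - 7/2) + 21*sqrt(2)/2
(2) = g - 5
(3) = p - 3
(4) = h + 6*I
(5) = x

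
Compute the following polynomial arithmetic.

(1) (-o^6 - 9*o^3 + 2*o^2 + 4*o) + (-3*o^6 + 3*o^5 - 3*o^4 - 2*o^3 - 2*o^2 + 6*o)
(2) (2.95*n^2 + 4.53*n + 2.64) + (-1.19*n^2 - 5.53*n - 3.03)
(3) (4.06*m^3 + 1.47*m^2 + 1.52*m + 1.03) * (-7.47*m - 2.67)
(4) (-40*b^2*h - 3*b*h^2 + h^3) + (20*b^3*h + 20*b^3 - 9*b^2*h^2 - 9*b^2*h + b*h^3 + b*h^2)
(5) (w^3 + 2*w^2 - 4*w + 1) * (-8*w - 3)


(1) = -4*o^6 + 3*o^5 - 3*o^4 - 11*o^3 + 10*o
(2) = 1.76*n^2 - 1.0*n - 0.39
(3) = -30.3282*m^4 - 21.8211*m^3 - 15.2793*m^2 - 11.7525*m - 2.7501
(4) = 20*b^3*h + 20*b^3 - 9*b^2*h^2 - 49*b^2*h + b*h^3 - 2*b*h^2 + h^3
(5) = -8*w^4 - 19*w^3 + 26*w^2 + 4*w - 3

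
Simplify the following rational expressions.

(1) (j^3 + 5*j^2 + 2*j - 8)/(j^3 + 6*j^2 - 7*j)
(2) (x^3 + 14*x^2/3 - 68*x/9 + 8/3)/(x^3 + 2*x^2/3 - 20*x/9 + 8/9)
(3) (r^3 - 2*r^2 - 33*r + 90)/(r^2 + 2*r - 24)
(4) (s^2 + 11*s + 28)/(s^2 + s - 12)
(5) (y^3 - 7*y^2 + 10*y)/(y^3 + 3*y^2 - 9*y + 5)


(1) = (j^2 + 6*j + 8)/(j^2 + 7*j)
(2) = (x + 6)/(x + 2)
(3) = (r^2 - 8*r + 15)/(r - 4)
(4) = (s + 7)/(s - 3)
(5) = (y^3 - 7*y^2 + 10*y)/(y^3 + 3*y^2 - 9*y + 5)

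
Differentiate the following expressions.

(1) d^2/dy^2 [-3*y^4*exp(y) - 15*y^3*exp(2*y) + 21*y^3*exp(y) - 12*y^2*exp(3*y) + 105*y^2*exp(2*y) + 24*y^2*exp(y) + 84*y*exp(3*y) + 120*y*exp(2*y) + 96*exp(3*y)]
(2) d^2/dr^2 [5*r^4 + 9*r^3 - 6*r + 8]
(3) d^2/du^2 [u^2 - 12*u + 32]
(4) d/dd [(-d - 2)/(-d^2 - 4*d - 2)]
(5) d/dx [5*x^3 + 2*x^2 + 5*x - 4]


(1) = 3*(-y^4 - 20*y^3*exp(y) - y^3 - 36*y^2*exp(2*y) + 80*y^2*exp(y) + 38*y^2 + 204*y*exp(2*y) + 410*y*exp(y) + 74*y + 448*exp(2*y) + 230*exp(y) + 16)*exp(y)
(2) = 6*r*(10*r + 9)
(3) = 2
(4) = (d^2 + 4*d - 2*(d + 2)^2 + 2)/(d^2 + 4*d + 2)^2
(5) = 15*x^2 + 4*x + 5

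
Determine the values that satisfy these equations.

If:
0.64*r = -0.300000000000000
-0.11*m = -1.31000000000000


Then:
m = 11.91
r = -0.47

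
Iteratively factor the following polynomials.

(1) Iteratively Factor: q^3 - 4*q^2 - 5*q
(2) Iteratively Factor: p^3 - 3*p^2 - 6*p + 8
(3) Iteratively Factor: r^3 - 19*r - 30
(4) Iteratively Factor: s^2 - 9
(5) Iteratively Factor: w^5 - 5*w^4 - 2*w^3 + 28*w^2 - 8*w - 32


(1) = (q + 1)*(q^2 - 5*q) = q*(q + 1)*(q - 5)
(2) = (p - 1)*(p^2 - 2*p - 8) = (p - 4)*(p - 1)*(p + 2)
(3) = (r + 3)*(r^2 - 3*r - 10) = (r + 2)*(r + 3)*(r - 5)
(4) = (s + 3)*(s - 3)
(5) = (w - 2)*(w^4 - 3*w^3 - 8*w^2 + 12*w + 16) = (w - 4)*(w - 2)*(w^3 + w^2 - 4*w - 4) = (w - 4)*(w - 2)*(w + 1)*(w^2 - 4) = (w - 4)*(w - 2)^2*(w + 1)*(w + 2)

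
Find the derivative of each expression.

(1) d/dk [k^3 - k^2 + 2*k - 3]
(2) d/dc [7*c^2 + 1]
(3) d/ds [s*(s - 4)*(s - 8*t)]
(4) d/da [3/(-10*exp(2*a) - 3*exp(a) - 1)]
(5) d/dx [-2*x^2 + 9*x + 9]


(1) = 3*k^2 - 2*k + 2
(2) = 14*c
(3) = 3*s^2 - 16*s*t - 8*s + 32*t
(4) = (60*exp(a) + 9)*exp(a)/(10*exp(2*a) + 3*exp(a) + 1)^2
(5) = 9 - 4*x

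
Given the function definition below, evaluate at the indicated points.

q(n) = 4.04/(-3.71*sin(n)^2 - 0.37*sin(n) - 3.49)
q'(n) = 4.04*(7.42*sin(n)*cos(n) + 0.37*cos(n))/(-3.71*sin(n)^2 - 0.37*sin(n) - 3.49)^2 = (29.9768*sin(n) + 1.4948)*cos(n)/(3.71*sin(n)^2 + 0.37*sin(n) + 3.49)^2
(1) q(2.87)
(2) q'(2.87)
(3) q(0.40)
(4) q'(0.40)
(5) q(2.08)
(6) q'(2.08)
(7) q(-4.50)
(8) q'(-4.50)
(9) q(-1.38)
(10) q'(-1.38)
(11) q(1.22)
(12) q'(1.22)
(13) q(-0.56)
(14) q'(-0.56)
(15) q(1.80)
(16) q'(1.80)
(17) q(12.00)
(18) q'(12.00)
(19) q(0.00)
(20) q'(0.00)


(1) = -1.05
(2) = -0.62
(3) = -0.96
(4) = 0.69
(5) = -0.61
(6) = -0.31
(7) = -0.55
(8) = -0.12
(9) = -0.60
(10) = -0.12
(11) = -0.57
(12) = 0.20
(13) = -0.93
(14) = -0.65
(15) = -0.55
(16) = -0.13
(17) = -0.93
(18) = -0.65
(19) = -1.16
(20) = 0.12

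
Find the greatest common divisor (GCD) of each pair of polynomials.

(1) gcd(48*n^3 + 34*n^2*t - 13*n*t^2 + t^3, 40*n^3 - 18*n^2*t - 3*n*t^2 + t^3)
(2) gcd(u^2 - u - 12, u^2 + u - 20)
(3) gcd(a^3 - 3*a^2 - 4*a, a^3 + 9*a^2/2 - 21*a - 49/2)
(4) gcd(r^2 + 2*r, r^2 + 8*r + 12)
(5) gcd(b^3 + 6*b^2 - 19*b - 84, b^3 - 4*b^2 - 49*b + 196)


(1) = 1
(2) = gcd((u - 4)*(u + 3), (u - 4)*(u + 5)) = u - 4
(3) = a + 1
(4) = r + 2
(5) = gcd((b - 4)*(b + 3)*(b + 7), (b - 7)*(b - 4)*(b + 7)) = b^2 + 3*b - 28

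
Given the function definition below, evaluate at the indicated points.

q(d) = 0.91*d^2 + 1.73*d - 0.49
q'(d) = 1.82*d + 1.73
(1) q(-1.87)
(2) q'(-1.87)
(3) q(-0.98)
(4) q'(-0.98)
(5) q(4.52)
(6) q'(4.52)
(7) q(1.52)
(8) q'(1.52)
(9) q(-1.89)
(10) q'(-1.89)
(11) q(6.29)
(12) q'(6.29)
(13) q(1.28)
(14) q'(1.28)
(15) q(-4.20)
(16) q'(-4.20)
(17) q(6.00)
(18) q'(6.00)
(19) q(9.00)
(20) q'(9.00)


(1) = -0.54
(2) = -1.67
(3) = -1.31
(4) = -0.05
(5) = 25.92
(6) = 9.96
(7) = 4.24
(8) = 4.50
(9) = -0.51
(10) = -1.71
(11) = 46.40
(12) = 13.18
(13) = 3.22
(14) = 4.06
(15) = 8.30
(16) = -5.91
(17) = 42.65
(18) = 12.65
(19) = 88.79
(20) = 18.11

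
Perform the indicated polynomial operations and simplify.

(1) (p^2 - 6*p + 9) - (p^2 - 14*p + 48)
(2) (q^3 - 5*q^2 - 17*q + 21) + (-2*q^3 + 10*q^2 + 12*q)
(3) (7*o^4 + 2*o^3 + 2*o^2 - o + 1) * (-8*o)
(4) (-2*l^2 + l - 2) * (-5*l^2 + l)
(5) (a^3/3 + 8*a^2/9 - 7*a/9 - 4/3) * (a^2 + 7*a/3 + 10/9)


(1) = 8*p - 39
(2) = -q^3 + 5*q^2 - 5*q + 21
(3) = -56*o^5 - 16*o^4 - 16*o^3 + 8*o^2 - 8*o
(4) = 10*l^4 - 7*l^3 + 11*l^2 - 2*l
(5) = a^5/3 + 5*a^4/3 + 5*a^3/3 - 175*a^2/81 - 322*a/81 - 40/27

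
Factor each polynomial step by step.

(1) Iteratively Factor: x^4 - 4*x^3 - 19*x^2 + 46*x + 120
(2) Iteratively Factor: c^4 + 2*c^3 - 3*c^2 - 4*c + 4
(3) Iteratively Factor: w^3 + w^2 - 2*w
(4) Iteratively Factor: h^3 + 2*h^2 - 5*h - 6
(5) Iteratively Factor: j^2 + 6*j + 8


(1) = (x + 3)*(x^3 - 7*x^2 + 2*x + 40) = (x - 5)*(x + 3)*(x^2 - 2*x - 8) = (x - 5)*(x - 4)*(x + 3)*(x + 2)
(2) = (c + 2)*(c^3 - 3*c + 2) = (c - 1)*(c + 2)*(c^2 + c - 2) = (c - 1)^2*(c + 2)*(c + 2)
(3) = (w - 1)*(w^2 + 2*w) = w*(w - 1)*(w + 2)
(4) = (h + 3)*(h^2 - h - 2) = (h + 1)*(h + 3)*(h - 2)
(5) = (j + 4)*(j + 2)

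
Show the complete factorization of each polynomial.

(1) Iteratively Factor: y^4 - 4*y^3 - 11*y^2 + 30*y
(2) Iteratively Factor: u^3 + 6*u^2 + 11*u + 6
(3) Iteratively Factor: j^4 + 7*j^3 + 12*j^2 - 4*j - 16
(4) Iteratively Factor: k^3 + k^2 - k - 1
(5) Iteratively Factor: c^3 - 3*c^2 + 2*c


(1) = (y - 5)*(y^3 + y^2 - 6*y) = (y - 5)*(y - 2)*(y^2 + 3*y) = y*(y - 5)*(y - 2)*(y + 3)
(2) = (u + 1)*(u^2 + 5*u + 6) = (u + 1)*(u + 2)*(u + 3)
(3) = (j + 2)*(j^3 + 5*j^2 + 2*j - 8) = (j - 1)*(j + 2)*(j^2 + 6*j + 8) = (j - 1)*(j + 2)^2*(j + 4)
(4) = (k - 1)*(k^2 + 2*k + 1) = (k - 1)*(k + 1)*(k + 1)
(5) = (c - 2)*(c^2 - c) = (c - 2)*(c - 1)*(c)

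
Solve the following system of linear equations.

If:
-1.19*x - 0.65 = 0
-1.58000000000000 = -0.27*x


Then:
No Solution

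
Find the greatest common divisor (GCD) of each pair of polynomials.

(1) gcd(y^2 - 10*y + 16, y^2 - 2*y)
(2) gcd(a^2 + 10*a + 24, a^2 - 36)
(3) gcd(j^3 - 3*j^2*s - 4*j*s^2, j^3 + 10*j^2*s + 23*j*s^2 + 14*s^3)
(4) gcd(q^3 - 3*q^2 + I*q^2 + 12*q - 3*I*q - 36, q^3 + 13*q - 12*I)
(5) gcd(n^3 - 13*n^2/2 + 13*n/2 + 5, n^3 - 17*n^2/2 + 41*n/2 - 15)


(1) = y - 2
(2) = gcd((a + 4)*(a + 6), (a - 6)*(a + 6)) = a + 6
(3) = gcd(j*(j - 4*s)*(j + s), (j + s)*(j + 2*s)*(j + 7*s)) = j + s
(4) = q^2 + I*q + 12
(5) = n^2 - 7*n + 10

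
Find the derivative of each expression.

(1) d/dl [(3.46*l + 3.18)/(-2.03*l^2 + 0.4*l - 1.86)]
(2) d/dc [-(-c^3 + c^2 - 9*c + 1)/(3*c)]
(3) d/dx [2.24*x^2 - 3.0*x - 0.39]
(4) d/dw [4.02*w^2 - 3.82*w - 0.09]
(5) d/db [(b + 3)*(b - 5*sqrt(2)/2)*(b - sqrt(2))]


(1) = (7.0238*l^2 + 12.9108*l - 7.7076)/(4.1209*l^4 - 1.624*l^3 + 7.7116*l^2 - 1.488*l + 3.4596)
(2) = (2*c^3 - c^2 + 1)/(3*c^2)
(3) = 4.48*x - 3.0
(4) = 8.04*w - 3.82
(5) = 3*b^2 - 7*sqrt(2)*b + 6*b - 21*sqrt(2)/2 + 5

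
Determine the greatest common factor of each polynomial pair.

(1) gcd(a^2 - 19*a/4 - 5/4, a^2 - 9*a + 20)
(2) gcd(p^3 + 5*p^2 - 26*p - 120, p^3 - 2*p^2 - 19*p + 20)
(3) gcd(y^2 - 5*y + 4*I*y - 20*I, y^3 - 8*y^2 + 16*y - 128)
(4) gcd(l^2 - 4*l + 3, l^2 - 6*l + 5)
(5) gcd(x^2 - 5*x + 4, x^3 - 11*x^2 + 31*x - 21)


(1) = gcd((a - 5)*(a + 1/4), (a - 5)*(a - 4)) = a - 5
(2) = p^2 - p - 20
(3) = gcd((y - 5)*(y + 4*I), (y - 8)*(y - 4*I)*(y + 4*I)) = y + 4*I
(4) = l - 1
(5) = gcd((x - 4)*(x - 1), (x - 7)*(x - 3)*(x - 1)) = x - 1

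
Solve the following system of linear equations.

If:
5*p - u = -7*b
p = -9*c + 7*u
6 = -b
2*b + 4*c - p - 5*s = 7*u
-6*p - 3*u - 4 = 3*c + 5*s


Then:
b = -6
c = -10
p = 6
s = 26/5
u = -12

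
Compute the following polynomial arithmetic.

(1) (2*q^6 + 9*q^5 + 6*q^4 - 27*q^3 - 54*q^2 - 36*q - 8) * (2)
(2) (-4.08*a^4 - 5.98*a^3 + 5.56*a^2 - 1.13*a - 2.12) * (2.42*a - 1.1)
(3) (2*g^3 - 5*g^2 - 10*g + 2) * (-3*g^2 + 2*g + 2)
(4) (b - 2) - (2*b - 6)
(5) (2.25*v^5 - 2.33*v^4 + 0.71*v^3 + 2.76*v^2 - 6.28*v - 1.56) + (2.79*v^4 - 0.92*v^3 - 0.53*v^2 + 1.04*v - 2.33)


(1) = 4*q^6 + 18*q^5 + 12*q^4 - 54*q^3 - 108*q^2 - 72*q - 16
(2) = -9.8736*a^5 - 9.9836*a^4 + 20.0332*a^3 - 8.8506*a^2 - 3.8874*a + 2.332
(3) = -6*g^5 + 19*g^4 + 24*g^3 - 36*g^2 - 16*g + 4
(4) = 4 - b
(5) = 2.25*v^5 + 0.46*v^4 - 0.21*v^3 + 2.23*v^2 - 5.24*v - 3.89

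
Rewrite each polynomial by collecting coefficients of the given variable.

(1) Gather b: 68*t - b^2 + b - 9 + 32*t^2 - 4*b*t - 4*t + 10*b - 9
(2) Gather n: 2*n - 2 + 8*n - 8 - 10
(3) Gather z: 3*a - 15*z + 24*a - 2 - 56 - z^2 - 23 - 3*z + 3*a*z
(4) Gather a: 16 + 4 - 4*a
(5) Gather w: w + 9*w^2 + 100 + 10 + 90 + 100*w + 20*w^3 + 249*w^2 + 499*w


(1) = -b^2 + b*(11 - 4*t) + 32*t^2 + 64*t - 18
(2) = 10*n - 20
(3) = 27*a - z^2 + z*(3*a - 18) - 81
(4) = 20 - 4*a
(5) = 20*w^3 + 258*w^2 + 600*w + 200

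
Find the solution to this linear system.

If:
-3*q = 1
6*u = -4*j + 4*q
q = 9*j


Then:
j = -1/27
q = -1/3
u = -16/81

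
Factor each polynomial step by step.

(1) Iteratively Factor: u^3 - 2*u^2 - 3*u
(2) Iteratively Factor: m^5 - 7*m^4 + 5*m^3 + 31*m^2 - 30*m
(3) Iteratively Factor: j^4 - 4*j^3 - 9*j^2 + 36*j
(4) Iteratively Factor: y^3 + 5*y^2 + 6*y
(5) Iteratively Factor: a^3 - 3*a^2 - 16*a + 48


(1) = (u - 3)*(u^2 + u) = u*(u - 3)*(u + 1)
(2) = (m)*(m^4 - 7*m^3 + 5*m^2 + 31*m - 30) = m*(m - 3)*(m^3 - 4*m^2 - 7*m + 10) = m*(m - 5)*(m - 3)*(m^2 + m - 2) = m*(m - 5)*(m - 3)*(m + 2)*(m - 1)
(3) = (j + 3)*(j^3 - 7*j^2 + 12*j) = (j - 3)*(j + 3)*(j^2 - 4*j) = j*(j - 3)*(j + 3)*(j - 4)
(4) = (y + 3)*(y^2 + 2*y) = (y + 2)*(y + 3)*(y)
(5) = (a - 3)*(a^2 - 16) = (a - 4)*(a - 3)*(a + 4)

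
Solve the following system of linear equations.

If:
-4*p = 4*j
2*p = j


Then:
j = 0
p = 0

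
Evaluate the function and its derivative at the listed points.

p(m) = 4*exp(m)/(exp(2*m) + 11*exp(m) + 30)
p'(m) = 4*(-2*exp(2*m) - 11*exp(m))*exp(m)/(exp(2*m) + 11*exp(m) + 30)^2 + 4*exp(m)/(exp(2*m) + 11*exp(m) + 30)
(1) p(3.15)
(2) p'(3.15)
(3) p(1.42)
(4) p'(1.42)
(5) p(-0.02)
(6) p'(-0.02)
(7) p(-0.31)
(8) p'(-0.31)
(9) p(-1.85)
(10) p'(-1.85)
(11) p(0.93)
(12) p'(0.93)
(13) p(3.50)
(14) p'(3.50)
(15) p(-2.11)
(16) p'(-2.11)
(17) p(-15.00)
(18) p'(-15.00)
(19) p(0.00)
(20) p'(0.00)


(1) = 0.11
(2) = -0.07
(3) = 0.18
(4) = 0.02
(5) = 0.09
(6) = 0.07
(7) = 0.08
(8) = 0.06
(9) = 0.02
(10) = 0.02
(11) = 0.16
(12) = 0.06
(13) = 0.09
(14) = -0.06
(15) = 0.02
(16) = 0.01
(17) = 0.00
(18) = 0.00
(19) = 0.10
(20) = 0.07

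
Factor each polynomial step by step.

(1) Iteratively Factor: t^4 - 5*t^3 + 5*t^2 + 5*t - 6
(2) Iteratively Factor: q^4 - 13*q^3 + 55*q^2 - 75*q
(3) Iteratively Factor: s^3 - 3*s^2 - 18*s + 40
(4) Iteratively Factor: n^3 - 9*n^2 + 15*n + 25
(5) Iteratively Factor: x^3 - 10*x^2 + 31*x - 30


(1) = (t - 3)*(t^3 - 2*t^2 - t + 2) = (t - 3)*(t + 1)*(t^2 - 3*t + 2) = (t - 3)*(t - 1)*(t + 1)*(t - 2)
(2) = (q - 5)*(q^3 - 8*q^2 + 15*q) = q*(q - 5)*(q^2 - 8*q + 15) = q*(q - 5)*(q - 3)*(q - 5)
(3) = (s - 2)*(s^2 - s - 20) = (s - 5)*(s - 2)*(s + 4)
(4) = (n - 5)*(n^2 - 4*n - 5) = (n - 5)*(n + 1)*(n - 5)
(5) = (x - 2)*(x^2 - 8*x + 15) = (x - 3)*(x - 2)*(x - 5)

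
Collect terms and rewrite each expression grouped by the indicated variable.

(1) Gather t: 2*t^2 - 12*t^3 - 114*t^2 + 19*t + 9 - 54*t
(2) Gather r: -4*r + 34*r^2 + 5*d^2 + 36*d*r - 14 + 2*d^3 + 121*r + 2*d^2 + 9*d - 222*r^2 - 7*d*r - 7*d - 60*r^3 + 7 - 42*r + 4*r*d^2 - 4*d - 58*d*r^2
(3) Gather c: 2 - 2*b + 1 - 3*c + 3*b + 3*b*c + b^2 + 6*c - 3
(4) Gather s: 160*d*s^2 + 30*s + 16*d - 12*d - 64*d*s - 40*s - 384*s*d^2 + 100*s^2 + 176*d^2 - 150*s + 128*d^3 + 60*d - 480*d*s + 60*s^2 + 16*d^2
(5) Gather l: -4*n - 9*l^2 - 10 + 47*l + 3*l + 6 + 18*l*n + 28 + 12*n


(1) = -12*t^3 - 112*t^2 - 35*t + 9
(2) = 2*d^3 + 7*d^2 - 2*d - 60*r^3 + r^2*(-58*d - 188) + r*(4*d^2 + 29*d + 75) - 7
(3) = b^2 + b + c*(3*b + 3)
(4) = 128*d^3 + 192*d^2 + 64*d + s^2*(160*d + 160) + s*(-384*d^2 - 544*d - 160)
(5) = -9*l^2 + l*(18*n + 50) + 8*n + 24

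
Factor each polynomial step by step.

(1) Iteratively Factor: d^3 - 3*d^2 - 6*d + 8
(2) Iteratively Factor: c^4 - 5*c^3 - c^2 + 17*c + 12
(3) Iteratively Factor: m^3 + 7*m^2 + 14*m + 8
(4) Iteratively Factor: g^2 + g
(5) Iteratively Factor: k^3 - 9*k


(1) = (d - 4)*(d^2 + d - 2) = (d - 4)*(d - 1)*(d + 2)
(2) = (c - 3)*(c^3 - 2*c^2 - 7*c - 4) = (c - 3)*(c + 1)*(c^2 - 3*c - 4) = (c - 3)*(c + 1)^2*(c - 4)
(3) = (m + 2)*(m^2 + 5*m + 4) = (m + 1)*(m + 2)*(m + 4)
(4) = (g + 1)*(g)
(5) = (k - 3)*(k^2 + 3*k) = k*(k - 3)*(k + 3)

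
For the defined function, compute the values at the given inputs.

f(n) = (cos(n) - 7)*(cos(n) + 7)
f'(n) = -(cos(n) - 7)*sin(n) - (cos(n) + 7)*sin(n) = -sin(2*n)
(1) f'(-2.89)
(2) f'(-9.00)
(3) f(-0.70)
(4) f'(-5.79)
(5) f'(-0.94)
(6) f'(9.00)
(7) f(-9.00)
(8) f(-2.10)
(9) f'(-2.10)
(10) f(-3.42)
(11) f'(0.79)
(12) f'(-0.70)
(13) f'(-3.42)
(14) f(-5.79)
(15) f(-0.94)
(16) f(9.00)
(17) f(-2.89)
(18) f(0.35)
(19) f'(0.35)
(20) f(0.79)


(1) = -0.48
(2) = -0.75
(3) = -48.42
(4) = -0.83
(5) = 0.95
(6) = 0.75
(7) = -48.17
(8) = -48.75
(9) = -0.87
(10) = -48.08
(11) = -1.00
(12) = 0.99
(13) = 0.53
(14) = -48.22
(15) = -48.65
(16) = -48.17
(17) = -48.06
(18) = -48.12
(19) = -0.64
(20) = -48.50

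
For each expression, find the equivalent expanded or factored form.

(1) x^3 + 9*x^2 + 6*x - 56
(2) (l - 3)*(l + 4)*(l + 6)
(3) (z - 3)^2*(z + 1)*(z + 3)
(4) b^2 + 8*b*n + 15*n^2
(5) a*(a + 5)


(1) = (x - 2)*(x + 4)*(x + 7)
(2) = l^3 + 7*l^2 - 6*l - 72
(3) = z^4 - 2*z^3 - 12*z^2 + 18*z + 27
(4) = (b + 3*n)*(b + 5*n)
(5) = a^2 + 5*a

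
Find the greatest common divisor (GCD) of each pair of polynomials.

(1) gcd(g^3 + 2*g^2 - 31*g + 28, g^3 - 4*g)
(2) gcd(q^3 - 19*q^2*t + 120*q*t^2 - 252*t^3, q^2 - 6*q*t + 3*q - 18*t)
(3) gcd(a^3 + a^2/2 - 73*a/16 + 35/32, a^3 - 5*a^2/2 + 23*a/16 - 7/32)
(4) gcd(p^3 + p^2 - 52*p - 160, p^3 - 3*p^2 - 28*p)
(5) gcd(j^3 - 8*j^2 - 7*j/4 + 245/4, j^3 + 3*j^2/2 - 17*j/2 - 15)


(1) = 1
(2) = gcd((q - 7*t)*(q - 6*t)^2, (q + 3)*(q - 6*t)) = q - 6*t
(3) = gcd((a - 7/4)*(a - 1/4)*(a + 5/2), (a - 7/4)*(a - 1/2)*(a - 1/4)) = a^2 - 2*a + 7/16
(4) = p + 4
(5) = j + 5/2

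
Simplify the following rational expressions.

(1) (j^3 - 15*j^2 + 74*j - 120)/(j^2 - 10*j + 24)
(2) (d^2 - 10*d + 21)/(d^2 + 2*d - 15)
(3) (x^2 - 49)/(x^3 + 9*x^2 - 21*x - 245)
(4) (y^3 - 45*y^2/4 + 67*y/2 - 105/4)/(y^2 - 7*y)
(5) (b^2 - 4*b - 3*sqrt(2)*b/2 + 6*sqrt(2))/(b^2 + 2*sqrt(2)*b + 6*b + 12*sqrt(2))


(1) = j - 5
(2) = (d - 7)/(d + 5)
(3) = (x - 7)/(x^2 + 2*x - 35)
(4) = (4*y^2 - 17*y + 15)/(4*y)
(5) = (2*b^2 + b*(-8 - 3*sqrt(2)) + 12*sqrt(2))/(2*b^2 + b*(4*sqrt(2) + 12) + 24*sqrt(2))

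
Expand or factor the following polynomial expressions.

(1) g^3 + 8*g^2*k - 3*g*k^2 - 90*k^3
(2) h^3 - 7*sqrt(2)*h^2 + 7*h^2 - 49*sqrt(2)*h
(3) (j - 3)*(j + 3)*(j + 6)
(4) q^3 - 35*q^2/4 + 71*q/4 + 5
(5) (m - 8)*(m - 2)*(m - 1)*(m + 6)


(1) = (g - 3*k)*(g + 5*k)*(g + 6*k)
(2) = h*(h + 7)*(h - 7*sqrt(2))
(3) = j^3 + 6*j^2 - 9*j - 54
(4) = (q - 5)*(q - 4)*(q + 1/4)
(5) = m^4 - 5*m^3 - 40*m^2 + 140*m - 96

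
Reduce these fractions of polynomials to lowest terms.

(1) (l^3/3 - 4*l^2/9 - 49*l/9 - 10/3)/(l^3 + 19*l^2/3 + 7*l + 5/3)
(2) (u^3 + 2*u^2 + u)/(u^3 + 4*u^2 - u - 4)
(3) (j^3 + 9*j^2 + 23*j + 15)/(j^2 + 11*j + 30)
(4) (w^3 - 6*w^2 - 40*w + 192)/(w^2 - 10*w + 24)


(1) = (3*l^3 - 4*l^2 - 49*l - 30)/(9*l^3 + 57*l^2 + 63*l + 15)
(2) = (u^2 + u)/(u^2 + 3*u - 4)
(3) = (j^2 + 4*j + 3)/(j + 6)
(4) = (w^2 - 2*w - 48)/(w - 6)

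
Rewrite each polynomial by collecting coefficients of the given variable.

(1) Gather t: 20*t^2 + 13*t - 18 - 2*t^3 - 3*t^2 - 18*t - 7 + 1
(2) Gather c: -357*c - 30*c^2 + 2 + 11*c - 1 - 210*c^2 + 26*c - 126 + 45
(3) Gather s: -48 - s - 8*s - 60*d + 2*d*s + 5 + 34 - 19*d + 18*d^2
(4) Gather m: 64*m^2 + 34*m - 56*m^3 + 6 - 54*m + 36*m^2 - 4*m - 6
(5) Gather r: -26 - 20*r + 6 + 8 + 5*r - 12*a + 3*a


(1) = -2*t^3 + 17*t^2 - 5*t - 24
(2) = -240*c^2 - 320*c - 80
(3) = 18*d^2 - 79*d + s*(2*d - 9) - 9
(4) = -56*m^3 + 100*m^2 - 24*m
(5) = -9*a - 15*r - 12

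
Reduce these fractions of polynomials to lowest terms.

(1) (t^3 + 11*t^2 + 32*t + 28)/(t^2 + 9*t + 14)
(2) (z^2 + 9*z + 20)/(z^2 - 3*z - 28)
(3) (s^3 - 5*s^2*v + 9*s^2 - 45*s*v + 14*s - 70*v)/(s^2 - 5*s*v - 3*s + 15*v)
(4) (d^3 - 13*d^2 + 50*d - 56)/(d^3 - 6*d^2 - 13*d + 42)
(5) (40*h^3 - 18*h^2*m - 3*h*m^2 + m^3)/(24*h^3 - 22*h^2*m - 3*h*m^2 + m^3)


(1) = t + 2
(2) = (z + 5)/(z - 7)
(3) = (s^2 + 9*s + 14)/(s - 3)
(4) = (d - 4)/(d + 3)
(5) = (10*h^2 - 7*h*m + m^2)/(6*h^2 - 7*h*m + m^2)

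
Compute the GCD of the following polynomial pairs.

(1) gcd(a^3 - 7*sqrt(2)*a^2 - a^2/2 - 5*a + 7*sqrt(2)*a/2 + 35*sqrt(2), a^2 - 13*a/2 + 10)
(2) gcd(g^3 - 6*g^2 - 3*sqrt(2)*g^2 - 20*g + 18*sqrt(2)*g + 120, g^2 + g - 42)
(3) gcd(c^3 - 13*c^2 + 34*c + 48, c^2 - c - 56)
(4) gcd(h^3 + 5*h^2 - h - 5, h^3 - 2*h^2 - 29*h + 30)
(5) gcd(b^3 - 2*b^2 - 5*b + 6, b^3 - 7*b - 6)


(1) = a - 5/2
(2) = gcd((g - 6)*(g - 5*sqrt(2))*(g + 2*sqrt(2)), (g - 6)*(g + 7)) = g - 6
(3) = gcd((c - 8)*(c - 6)*(c + 1), (c - 8)*(c + 7)) = c - 8
(4) = h^2 + 4*h - 5
(5) = gcd((b - 3)*(b - 1)*(b + 2), (b - 3)*(b + 1)*(b + 2)) = b^2 - b - 6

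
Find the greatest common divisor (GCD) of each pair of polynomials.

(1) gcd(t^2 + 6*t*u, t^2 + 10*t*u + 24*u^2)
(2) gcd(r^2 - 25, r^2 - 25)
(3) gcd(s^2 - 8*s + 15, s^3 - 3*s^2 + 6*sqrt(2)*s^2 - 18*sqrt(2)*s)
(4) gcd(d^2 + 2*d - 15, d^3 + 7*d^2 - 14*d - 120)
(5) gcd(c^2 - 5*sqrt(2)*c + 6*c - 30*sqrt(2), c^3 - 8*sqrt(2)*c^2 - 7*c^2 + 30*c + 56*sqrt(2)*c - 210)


(1) = gcd(t*(t + 6*u), (t + 4*u)*(t + 6*u)) = t + 6*u
(2) = r^2 - 25
(3) = s - 3
(4) = d + 5
(5) = gcd((c + 6)*(c - 5*sqrt(2)), (c - 7)*(c - 5*sqrt(2))*(c - 3*sqrt(2))) = c - 5*sqrt(2)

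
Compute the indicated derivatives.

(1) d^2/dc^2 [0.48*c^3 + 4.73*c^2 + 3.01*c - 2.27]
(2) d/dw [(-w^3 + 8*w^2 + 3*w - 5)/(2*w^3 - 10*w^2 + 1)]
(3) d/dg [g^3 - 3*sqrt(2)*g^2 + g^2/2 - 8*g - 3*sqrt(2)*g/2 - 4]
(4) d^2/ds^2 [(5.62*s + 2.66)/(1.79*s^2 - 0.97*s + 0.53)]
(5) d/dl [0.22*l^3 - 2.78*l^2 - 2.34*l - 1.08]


(1) = 2.88*c + 9.46
(2) = 3*(-2*w^4 - 4*w^3 + 19*w^2 - 28*w + 1)/(4*w^6 - 40*w^5 + 100*w^4 + 4*w^3 - 20*w^2 + 1)
(3) = 3*g^2 - 6*sqrt(2)*g + g - 8 - 3*sqrt(2)/2
(4) = ((1.38 - 60.3588*s)*(1.79*s^2 - 0.97*s + 0.53) + (3.58*s - 0.97)*(5.62*s + 2.66)*(7.16*s - 1.94))/(1.79*s^2 - 0.97*s + 0.53)^3
(5) = 0.66*l^2 - 5.56*l - 2.34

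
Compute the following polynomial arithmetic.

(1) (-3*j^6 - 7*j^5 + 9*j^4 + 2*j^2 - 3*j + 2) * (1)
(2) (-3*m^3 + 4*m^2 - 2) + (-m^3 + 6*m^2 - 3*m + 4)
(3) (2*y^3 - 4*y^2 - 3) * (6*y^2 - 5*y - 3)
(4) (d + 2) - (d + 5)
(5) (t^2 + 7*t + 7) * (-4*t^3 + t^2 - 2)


(1) = -3*j^6 - 7*j^5 + 9*j^4 + 2*j^2 - 3*j + 2
(2) = -4*m^3 + 10*m^2 - 3*m + 2
(3) = 12*y^5 - 34*y^4 + 14*y^3 - 6*y^2 + 15*y + 9
(4) = -3
(5) = -4*t^5 - 27*t^4 - 21*t^3 + 5*t^2 - 14*t - 14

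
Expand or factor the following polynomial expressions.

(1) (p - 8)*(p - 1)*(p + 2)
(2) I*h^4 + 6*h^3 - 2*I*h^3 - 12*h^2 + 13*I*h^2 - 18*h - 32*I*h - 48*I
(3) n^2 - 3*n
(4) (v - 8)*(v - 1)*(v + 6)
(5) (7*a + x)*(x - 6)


(1) = p^3 - 7*p^2 - 10*p + 16
(2) = (h - 3)*(h - 8*I)*(h + 2*I)*(I*h + I)
(3) = n*(n - 3)
(4) = v^3 - 3*v^2 - 46*v + 48
(5) = 7*a*x - 42*a + x^2 - 6*x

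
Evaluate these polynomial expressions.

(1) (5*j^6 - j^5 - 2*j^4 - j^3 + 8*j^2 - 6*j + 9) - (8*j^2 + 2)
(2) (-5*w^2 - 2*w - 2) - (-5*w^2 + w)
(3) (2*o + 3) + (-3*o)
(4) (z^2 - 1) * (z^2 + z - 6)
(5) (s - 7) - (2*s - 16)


(1) = 5*j^6 - j^5 - 2*j^4 - j^3 - 6*j + 7
(2) = -3*w - 2
(3) = 3 - o
(4) = z^4 + z^3 - 7*z^2 - z + 6
(5) = 9 - s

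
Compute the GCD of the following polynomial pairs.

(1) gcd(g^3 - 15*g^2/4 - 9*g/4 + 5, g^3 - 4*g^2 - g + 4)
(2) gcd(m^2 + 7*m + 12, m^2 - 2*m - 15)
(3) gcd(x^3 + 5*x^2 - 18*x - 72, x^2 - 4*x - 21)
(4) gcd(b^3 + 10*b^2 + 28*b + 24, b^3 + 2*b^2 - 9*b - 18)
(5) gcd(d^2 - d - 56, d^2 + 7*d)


(1) = gcd((g - 4)*(g - 1)*(g + 5/4), (g - 4)*(g - 1)*(g + 1)) = g^2 - 5*g + 4
(2) = m + 3
(3) = gcd((x - 4)*(x + 3)*(x + 6), (x - 7)*(x + 3)) = x + 3
(4) = b + 2
(5) = d + 7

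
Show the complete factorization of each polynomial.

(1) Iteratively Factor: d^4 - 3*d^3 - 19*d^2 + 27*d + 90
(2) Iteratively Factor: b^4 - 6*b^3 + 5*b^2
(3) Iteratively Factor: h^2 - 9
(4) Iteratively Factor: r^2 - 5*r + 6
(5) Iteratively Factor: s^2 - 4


(1) = (d + 3)*(d^3 - 6*d^2 - d + 30) = (d - 3)*(d + 3)*(d^2 - 3*d - 10) = (d - 3)*(d + 2)*(d + 3)*(d - 5)
(2) = (b - 5)*(b^3 - b^2) = (b - 5)*(b - 1)*(b^2) = b*(b - 5)*(b - 1)*(b)
(3) = (h - 3)*(h + 3)
(4) = (r - 3)*(r - 2)
(5) = (s - 2)*(s + 2)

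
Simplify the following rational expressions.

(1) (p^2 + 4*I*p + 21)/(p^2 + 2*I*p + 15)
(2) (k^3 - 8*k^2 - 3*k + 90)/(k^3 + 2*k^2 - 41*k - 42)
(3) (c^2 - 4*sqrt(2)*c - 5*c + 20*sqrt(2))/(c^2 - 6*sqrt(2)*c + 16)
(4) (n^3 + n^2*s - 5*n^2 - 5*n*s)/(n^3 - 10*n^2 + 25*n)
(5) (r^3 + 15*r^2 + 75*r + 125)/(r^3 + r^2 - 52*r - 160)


(1) = (p + 7*I)/(p + 5*I)
(2) = (k^2 - 2*k - 15)/(k^2 + 8*k + 7)
(3) = (c - 5)/(c - 2*sqrt(2))
(4) = (n + s)/(n - 5)
(5) = (r^2 + 10*r + 25)/(r^2 - 4*r - 32)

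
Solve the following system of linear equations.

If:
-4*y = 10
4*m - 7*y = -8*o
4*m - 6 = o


Then:
m = 61/72
o = -47/18
y = -5/2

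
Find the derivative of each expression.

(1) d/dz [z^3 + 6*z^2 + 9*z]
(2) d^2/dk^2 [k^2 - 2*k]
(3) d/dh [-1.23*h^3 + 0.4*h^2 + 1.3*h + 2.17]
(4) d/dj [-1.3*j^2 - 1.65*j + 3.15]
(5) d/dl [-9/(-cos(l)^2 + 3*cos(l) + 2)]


(1) = 3*z^2 + 12*z + 9
(2) = 2
(3) = -3.69*h^2 + 0.8*h + 1.3
(4) = -2.6*j - 1.65
(5) = 9*(2*cos(l) - 3)*sin(l)/(sin(l)^2 + 3*cos(l) + 1)^2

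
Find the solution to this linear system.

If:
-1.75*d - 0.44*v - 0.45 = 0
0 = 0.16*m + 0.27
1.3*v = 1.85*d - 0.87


Then:
d = -0.07
m = -1.69
v = -0.76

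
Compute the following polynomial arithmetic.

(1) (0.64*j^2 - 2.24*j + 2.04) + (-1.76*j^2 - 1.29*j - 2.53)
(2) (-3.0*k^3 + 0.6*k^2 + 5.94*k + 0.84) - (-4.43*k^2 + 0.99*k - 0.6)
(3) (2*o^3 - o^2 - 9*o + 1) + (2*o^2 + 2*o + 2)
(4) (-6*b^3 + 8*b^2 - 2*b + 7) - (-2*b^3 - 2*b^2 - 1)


(1) = -1.12*j^2 - 3.53*j - 0.49
(2) = -3.0*k^3 + 5.03*k^2 + 4.95*k + 1.44
(3) = 2*o^3 + o^2 - 7*o + 3
(4) = -4*b^3 + 10*b^2 - 2*b + 8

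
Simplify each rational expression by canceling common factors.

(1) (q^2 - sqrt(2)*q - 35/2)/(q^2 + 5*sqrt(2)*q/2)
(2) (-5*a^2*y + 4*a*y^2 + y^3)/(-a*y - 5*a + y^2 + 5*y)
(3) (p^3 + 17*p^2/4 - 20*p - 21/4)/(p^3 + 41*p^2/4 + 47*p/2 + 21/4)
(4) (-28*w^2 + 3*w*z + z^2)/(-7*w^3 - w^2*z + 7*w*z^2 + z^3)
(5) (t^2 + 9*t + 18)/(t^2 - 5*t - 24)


(1) = (4*q - 14*sqrt(2))/(4*q)
(2) = (5*a*y + y^2)/(y + 5)
(3) = (p - 3)/(p + 3)
(4) = (-4*w + z)/(-w^2 + z^2)
(5) = (t + 6)/(t - 8)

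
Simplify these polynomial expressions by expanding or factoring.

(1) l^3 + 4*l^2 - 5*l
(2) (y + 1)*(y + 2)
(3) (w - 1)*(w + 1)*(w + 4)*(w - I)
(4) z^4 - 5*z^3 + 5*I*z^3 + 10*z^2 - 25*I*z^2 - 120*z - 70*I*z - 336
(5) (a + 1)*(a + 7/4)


(1) = l*(l - 1)*(l + 5)
(2) = y^2 + 3*y + 2
(3) = w^4 + 4*w^3 - I*w^3 - w^2 - 4*I*w^2 - 4*w + I*w + 4*I
(4) = (z - 7)*(z + 2)*(z - 3*I)*(z + 8*I)
(5) = a^2 + 11*a/4 + 7/4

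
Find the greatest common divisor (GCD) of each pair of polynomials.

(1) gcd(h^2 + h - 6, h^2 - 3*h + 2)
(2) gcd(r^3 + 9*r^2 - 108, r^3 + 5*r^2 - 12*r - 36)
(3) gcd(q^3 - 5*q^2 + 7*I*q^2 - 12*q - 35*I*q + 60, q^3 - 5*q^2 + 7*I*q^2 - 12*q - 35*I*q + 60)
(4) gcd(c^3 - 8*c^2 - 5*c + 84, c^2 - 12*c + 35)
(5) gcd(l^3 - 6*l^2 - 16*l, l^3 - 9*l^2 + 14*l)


(1) = gcd((h - 2)*(h + 3), (h - 2)*(h - 1)) = h - 2
(2) = r^2 + 3*r - 18
(3) = gcd((q - 5)*(q + 3*I)*(q + 4*I), (q - 5)*(q + 3*I)*(q + 4*I)) = q^3 + q^2*(-5 + 7*I) + q*(-12 - 35*I) + 60
(4) = c - 7
(5) = gcd(l*(l - 8)*(l + 2), l*(l - 7)*(l - 2)) = l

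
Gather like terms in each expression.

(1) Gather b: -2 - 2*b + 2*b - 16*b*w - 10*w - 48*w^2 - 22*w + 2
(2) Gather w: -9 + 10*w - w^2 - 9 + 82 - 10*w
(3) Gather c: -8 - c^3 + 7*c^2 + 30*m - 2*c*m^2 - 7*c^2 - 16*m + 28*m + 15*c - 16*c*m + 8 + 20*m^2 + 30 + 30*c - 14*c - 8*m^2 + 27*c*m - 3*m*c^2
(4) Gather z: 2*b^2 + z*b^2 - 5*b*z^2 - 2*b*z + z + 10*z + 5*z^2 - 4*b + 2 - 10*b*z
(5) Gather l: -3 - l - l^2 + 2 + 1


(1) = -16*b*w - 48*w^2 - 32*w
(2) = 64 - w^2
(3) = -c^3 - 3*c^2*m + c*(-2*m^2 + 11*m + 31) + 12*m^2 + 42*m + 30
(4) = 2*b^2 - 4*b + z^2*(5 - 5*b) + z*(b^2 - 12*b + 11) + 2
(5) = -l^2 - l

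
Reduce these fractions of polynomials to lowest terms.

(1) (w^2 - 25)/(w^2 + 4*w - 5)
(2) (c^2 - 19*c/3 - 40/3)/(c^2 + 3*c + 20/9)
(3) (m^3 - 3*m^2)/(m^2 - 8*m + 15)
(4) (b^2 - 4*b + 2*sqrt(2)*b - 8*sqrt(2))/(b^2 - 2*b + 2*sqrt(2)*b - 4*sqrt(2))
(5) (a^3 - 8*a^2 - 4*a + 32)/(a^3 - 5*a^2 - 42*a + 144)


(1) = (w - 5)/(w - 1)
(2) = (3*c - 24)/(3*c + 4)
(3) = m^2/(m - 5)
(4) = (b - 4)/(b - 2)
(5) = (a^2 - 4)/(a^2 + 3*a - 18)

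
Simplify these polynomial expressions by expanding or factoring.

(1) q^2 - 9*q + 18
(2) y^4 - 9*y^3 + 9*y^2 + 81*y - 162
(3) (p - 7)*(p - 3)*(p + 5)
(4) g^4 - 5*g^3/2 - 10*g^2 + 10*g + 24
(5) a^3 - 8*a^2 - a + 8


(1) = (q - 6)*(q - 3)
(2) = (y - 6)*(y - 3)^2*(y + 3)
(3) = p^3 - 5*p^2 - 29*p + 105
(4) = (g - 4)*(g - 2)*(g + 3/2)*(g + 2)
(5) = (a - 8)*(a - 1)*(a + 1)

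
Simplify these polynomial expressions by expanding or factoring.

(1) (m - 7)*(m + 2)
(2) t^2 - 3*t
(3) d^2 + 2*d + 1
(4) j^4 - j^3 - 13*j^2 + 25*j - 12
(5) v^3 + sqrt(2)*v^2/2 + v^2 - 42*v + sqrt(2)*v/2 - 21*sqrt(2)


(1) = m^2 - 5*m - 14
(2) = t*(t - 3)
(3) = (d + 1)^2
(4) = (j - 3)*(j - 1)^2*(j + 4)
(5) = (v - 6)*(v + 7)*(v + sqrt(2)/2)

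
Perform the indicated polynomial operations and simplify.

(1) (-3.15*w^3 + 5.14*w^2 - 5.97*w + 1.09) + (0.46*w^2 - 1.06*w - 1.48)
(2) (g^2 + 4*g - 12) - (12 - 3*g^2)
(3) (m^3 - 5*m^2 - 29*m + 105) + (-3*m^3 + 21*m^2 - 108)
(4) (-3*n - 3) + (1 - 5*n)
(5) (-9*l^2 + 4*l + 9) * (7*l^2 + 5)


(1) = -3.15*w^3 + 5.6*w^2 - 7.03*w - 0.39
(2) = 4*g^2 + 4*g - 24
(3) = -2*m^3 + 16*m^2 - 29*m - 3
(4) = -8*n - 2
(5) = -63*l^4 + 28*l^3 + 18*l^2 + 20*l + 45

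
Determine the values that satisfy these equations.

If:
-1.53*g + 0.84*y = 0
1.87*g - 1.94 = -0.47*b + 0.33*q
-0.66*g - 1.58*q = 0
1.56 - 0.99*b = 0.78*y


Then:
b = 0.28
g = 0.90
q = -0.38
y = 1.64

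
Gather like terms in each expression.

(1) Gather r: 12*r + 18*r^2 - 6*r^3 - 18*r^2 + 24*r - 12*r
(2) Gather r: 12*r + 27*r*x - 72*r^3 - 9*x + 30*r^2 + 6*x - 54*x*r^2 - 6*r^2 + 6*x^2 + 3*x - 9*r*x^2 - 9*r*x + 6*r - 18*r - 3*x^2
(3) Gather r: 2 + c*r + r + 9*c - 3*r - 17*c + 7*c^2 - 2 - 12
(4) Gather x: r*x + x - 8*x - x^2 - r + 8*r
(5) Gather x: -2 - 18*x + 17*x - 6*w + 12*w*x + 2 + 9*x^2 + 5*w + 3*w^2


(1) = -6*r^3 + 24*r
(2) = -72*r^3 + r^2*(24 - 54*x) + r*(-9*x^2 + 18*x) + 3*x^2
(3) = 7*c^2 - 8*c + r*(c - 2) - 12
(4) = 7*r - x^2 + x*(r - 7)
(5) = 3*w^2 - w + 9*x^2 + x*(12*w - 1)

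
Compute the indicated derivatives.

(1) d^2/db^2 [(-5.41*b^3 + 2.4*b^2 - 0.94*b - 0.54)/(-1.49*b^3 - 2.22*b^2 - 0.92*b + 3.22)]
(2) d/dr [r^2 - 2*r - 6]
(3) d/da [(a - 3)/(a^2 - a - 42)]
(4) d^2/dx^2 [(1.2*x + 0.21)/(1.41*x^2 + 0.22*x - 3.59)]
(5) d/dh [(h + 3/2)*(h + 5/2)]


(1) = (-46.446876*b^6 - 31.974804*b^5 + 364.254936*b^4 - 29.631144*b^3 - 124.567872*b^2 + 399.037488*b - 35.564624)/(3.307949*b^9 + 14.785866*b^8 + 28.157424*b^7 + 7.753938*b^6 - 46.520904*b^5 - 68.455176*b^4 + 7.666268*b^3 + 60.87732*b^2 + 28.616784*b - 33.386248)
(2) = 2*r - 2
(3) = (a^2 - a - (a - 3)*(2*a - 1) - 42)/(-a^2 + a + 42)^2
(4) = ((1.2*x + 0.21)*(2.82*x + 0.22)*(5.64*x + 0.44) - (10.152*x + 1.1202)*(1.41*x^2 + 0.22*x - 3.59))/(1.41*x^2 + 0.22*x - 3.59)^3
(5) = 2*h + 4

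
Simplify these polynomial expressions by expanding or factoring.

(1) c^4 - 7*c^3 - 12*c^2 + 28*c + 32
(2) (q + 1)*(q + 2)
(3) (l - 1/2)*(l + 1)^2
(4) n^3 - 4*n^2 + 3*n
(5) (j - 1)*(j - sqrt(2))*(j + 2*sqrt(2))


(1) = (c - 8)*(c - 2)*(c + 1)*(c + 2)
(2) = q^2 + 3*q + 2
(3) = l^3 + 3*l^2/2 - 1/2
(4) = n*(n - 3)*(n - 1)
(5) = j^3 - j^2 + sqrt(2)*j^2 - 4*j - sqrt(2)*j + 4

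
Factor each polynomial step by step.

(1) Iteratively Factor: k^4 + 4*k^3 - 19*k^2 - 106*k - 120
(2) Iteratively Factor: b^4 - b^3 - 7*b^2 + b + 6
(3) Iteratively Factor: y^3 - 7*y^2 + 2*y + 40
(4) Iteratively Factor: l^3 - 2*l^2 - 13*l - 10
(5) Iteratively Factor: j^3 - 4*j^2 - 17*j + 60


(1) = (k + 2)*(k^3 + 2*k^2 - 23*k - 60) = (k + 2)*(k + 4)*(k^2 - 2*k - 15) = (k + 2)*(k + 3)*(k + 4)*(k - 5)
(2) = (b + 1)*(b^3 - 2*b^2 - 5*b + 6) = (b - 3)*(b + 1)*(b^2 + b - 2) = (b - 3)*(b + 1)*(b + 2)*(b - 1)
(3) = (y + 2)*(y^2 - 9*y + 20) = (y - 4)*(y + 2)*(y - 5)
(4) = (l + 2)*(l^2 - 4*l - 5) = (l + 1)*(l + 2)*(l - 5)
(5) = (j - 3)*(j^2 - j - 20) = (j - 3)*(j + 4)*(j - 5)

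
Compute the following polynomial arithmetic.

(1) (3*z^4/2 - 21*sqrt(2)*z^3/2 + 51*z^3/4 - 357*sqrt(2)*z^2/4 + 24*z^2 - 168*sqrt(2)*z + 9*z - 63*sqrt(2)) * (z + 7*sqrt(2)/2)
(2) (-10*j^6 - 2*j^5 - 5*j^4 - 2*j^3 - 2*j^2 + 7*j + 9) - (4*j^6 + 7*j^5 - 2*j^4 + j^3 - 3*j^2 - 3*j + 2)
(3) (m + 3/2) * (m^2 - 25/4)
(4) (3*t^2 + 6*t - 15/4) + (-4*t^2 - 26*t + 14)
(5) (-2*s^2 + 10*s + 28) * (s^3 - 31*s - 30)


(1) = 3*z^5/2 - 21*sqrt(2)*z^4/4 + 51*z^4/4 - 357*sqrt(2)*z^3/8 - 99*z^3/2 - 2463*z^2/4 - 84*sqrt(2)*z^2 - 1176*z - 63*sqrt(2)*z/2 - 441
(2) = -14*j^6 - 9*j^5 - 3*j^4 - 3*j^3 + j^2 + 10*j + 7
(3) = m^3 + 3*m^2/2 - 25*m/4 - 75/8
(4) = -t^2 - 20*t + 41/4
(5) = -2*s^5 + 10*s^4 + 90*s^3 - 250*s^2 - 1168*s - 840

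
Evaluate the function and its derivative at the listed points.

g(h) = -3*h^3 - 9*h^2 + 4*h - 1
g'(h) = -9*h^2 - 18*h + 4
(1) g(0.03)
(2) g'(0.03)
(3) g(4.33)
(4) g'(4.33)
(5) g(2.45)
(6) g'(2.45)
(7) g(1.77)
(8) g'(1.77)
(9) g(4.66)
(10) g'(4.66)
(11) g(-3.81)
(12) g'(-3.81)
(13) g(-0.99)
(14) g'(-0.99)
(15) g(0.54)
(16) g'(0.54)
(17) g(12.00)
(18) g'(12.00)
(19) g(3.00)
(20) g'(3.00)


(1) = -0.89
(2) = 3.45
(3) = -395.97
(4) = -242.68
(5) = -89.34
(6) = -94.12
(7) = -38.75
(8) = -56.06
(9) = -481.38
(10) = -275.32
(11) = 19.03
(12) = -58.06
(13) = -10.87
(14) = 13.00
(15) = -1.94
(16) = -8.34
(17) = -6433.00
(18) = -1508.00
(19) = -151.00
(20) = -131.00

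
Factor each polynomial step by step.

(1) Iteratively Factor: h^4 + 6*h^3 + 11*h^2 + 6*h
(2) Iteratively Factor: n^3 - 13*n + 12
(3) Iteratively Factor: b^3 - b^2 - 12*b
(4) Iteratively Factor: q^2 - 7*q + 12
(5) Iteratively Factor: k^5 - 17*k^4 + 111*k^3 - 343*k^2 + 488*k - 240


(1) = (h)*(h^3 + 6*h^2 + 11*h + 6) = h*(h + 1)*(h^2 + 5*h + 6) = h*(h + 1)*(h + 2)*(h + 3)
(2) = (n - 1)*(n^2 + n - 12) = (n - 3)*(n - 1)*(n + 4)
(3) = (b)*(b^2 - b - 12) = b*(b + 3)*(b - 4)
(4) = (q - 4)*(q - 3)
(5) = (k - 3)*(k^4 - 14*k^3 + 69*k^2 - 136*k + 80) = (k - 4)*(k - 3)*(k^3 - 10*k^2 + 29*k - 20) = (k - 4)^2*(k - 3)*(k^2 - 6*k + 5) = (k - 5)*(k - 4)^2*(k - 3)*(k - 1)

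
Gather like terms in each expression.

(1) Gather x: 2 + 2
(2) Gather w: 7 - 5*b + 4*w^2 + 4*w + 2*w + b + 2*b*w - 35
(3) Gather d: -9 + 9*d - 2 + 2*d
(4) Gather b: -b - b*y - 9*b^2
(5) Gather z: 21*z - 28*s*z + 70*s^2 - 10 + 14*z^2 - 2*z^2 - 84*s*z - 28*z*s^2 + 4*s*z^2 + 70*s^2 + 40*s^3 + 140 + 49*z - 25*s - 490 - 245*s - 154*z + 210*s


(1) = 4
(2) = -4*b + 4*w^2 + w*(2*b + 6) - 28
(3) = 11*d - 11
(4) = -9*b^2 + b*(-y - 1)
(5) = 40*s^3 + 140*s^2 - 60*s + z^2*(4*s + 12) + z*(-28*s^2 - 112*s - 84) - 360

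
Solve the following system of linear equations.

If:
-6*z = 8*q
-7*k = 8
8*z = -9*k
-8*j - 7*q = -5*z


Then:
j = 369/224
k = -8/7
q = -27/28
z = 9/7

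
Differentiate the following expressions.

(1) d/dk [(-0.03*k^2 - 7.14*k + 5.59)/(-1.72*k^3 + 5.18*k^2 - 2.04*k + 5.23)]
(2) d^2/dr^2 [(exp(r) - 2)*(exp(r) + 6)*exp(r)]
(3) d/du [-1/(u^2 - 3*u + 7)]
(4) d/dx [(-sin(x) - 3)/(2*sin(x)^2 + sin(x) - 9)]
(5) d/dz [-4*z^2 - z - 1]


(1) = (-0.0516*k^4 - 24.5616*k^3 + 65.8908*k^2 - 58.2262*k - 25.9386)/(2.9584*k^6 - 17.8192*k^5 + 33.85*k^4 - 39.1256*k^3 + 58.3444*k^2 - 21.3384*k + 27.3529)
(2) = (9*exp(2*r) + 16*exp(r) - 12)*exp(r)
(3) = (2*u - 3)/(u^2 - 3*u + 7)^2
(4) = (12*sin(x) - cos(2*x) + 13)*cos(x)/(sin(x) - cos(2*x) - 8)^2
(5) = -8*z - 1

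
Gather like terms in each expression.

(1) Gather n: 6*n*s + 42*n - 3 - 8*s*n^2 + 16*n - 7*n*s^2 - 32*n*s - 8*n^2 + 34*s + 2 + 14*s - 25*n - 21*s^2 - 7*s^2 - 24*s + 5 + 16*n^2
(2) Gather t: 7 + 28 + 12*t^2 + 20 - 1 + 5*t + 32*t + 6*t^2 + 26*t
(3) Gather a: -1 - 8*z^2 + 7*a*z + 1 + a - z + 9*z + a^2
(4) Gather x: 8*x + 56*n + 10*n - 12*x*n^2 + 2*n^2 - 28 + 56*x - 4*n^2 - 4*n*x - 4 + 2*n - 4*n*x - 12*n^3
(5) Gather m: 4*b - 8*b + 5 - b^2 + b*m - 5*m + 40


(1) = n^2*(8 - 8*s) + n*(-7*s^2 - 26*s + 33) - 28*s^2 + 24*s + 4
(2) = 18*t^2 + 63*t + 54
(3) = a^2 + a*(7*z + 1) - 8*z^2 + 8*z
(4) = -12*n^3 - 2*n^2 + 68*n + x*(-12*n^2 - 8*n + 64) - 32
(5) = -b^2 - 4*b + m*(b - 5) + 45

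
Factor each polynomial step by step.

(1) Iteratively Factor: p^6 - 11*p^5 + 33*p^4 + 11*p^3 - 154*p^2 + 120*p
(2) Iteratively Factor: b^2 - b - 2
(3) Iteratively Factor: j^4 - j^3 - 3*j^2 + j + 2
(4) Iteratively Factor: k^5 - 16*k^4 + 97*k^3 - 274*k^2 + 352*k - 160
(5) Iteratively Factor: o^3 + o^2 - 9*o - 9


(1) = (p + 2)*(p^5 - 13*p^4 + 59*p^3 - 107*p^2 + 60*p) = (p - 4)*(p + 2)*(p^4 - 9*p^3 + 23*p^2 - 15*p) = (p - 4)*(p - 3)*(p + 2)*(p^3 - 6*p^2 + 5*p) = (p - 4)*(p - 3)*(p - 1)*(p + 2)*(p^2 - 5*p) = (p - 5)*(p - 4)*(p - 3)*(p - 1)*(p + 2)*(p)
(2) = (b + 1)*(b - 2)
(3) = (j + 1)*(j^3 - 2*j^2 - j + 2) = (j + 1)^2*(j^2 - 3*j + 2) = (j - 1)*(j + 1)^2*(j - 2)
(4) = (k - 4)*(k^4 - 12*k^3 + 49*k^2 - 78*k + 40) = (k - 4)*(k - 1)*(k^3 - 11*k^2 + 38*k - 40) = (k - 5)*(k - 4)*(k - 1)*(k^2 - 6*k + 8) = (k - 5)*(k - 4)^2*(k - 1)*(k - 2)
(5) = (o + 3)*(o^2 - 2*o - 3) = (o + 1)*(o + 3)*(o - 3)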